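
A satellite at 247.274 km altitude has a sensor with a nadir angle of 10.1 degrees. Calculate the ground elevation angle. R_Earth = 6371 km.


r = R_E + alt = 6618.2740 km
Law of sines in the satellite / Earth-center / ground-point triangle:
  sin(nadir)/R_E = sin(90 + el)/r  =>  cos(el) = (r/R_E)*sin(nadir)
cos(el) = (6618.2740 / 6371.0000) * sin(10.1 deg) = 0.1821731
el = arccos(0.1821731) = 79.5036 deg
(Earth-central angle = 90 - nadir - el = 0.3963644 deg)

79.5036 degrees


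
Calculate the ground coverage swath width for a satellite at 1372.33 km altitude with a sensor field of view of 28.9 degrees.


FOV = 28.9 deg = 0.5044002 rad
swath = 2 * alt * tan(FOV/2) = 2 * 1372.33 * tan(0.2522001)
swath = 2 * 1372.33 * 0.2576868
swath = 707.2626 km

707.2626 km


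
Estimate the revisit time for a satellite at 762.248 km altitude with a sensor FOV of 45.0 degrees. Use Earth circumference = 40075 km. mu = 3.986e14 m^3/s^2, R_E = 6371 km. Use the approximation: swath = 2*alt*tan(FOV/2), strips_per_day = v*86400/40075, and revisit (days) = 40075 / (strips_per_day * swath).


swath = 2*762.248*tan(0.3926991) = 631.4669 km
v = sqrt(mu/r) = 7475.2373 m/s = 7.4752 km/s
strips/day = v*86400/40075 = 7.4752*86400/40075 = 16.1163
coverage/day = strips * swath = 16.1163 * 631.4669 = 10176.9069 km
revisit = 40075 / 10176.9069 = 3.9378 days

3.9378 days


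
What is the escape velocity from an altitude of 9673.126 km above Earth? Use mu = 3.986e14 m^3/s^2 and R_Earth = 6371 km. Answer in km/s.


r = 6371.0 + 9673.126 = 16044.1260 km = 1.6044126e+07 m
v_esc = sqrt(2*mu/r) = sqrt(2*3.986e14 / 1.6044126e+07)
v_esc = 7048.9692 m/s = 7.0490 km/s

7.0490 km/s


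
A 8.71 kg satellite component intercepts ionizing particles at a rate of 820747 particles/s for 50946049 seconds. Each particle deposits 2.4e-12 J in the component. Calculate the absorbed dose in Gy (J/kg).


Total energy deposited = rate * time * E_per
  = 820747 * 50946049 * 2.4e-12 = 100.3532 J
Dose = E_total / mass = 100.3532 / 8.71
Dose = 11.5216 Gy

11.5216 Gy


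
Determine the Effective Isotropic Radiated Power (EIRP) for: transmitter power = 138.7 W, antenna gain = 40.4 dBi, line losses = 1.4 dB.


Pt = 138.7 W = 21.4208 dBW
EIRP = Pt_dBW + Gt - losses = 21.4208 + 40.4 - 1.4 = 60.4208 dBW

60.4208 dBW


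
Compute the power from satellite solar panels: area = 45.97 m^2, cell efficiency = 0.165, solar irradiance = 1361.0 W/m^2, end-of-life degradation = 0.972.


P = area * eta * S * degradation
P = 45.97 * 0.165 * 1361.0 * 0.972
P = 10034.2020 W

10034.2020 W


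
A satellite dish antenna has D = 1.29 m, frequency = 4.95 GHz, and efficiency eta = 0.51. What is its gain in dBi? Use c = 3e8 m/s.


lambda = c/f = 3e8 / 4.95e+09 = 0.06060606 m
G = eta*(pi*D/lambda)^2 = 0.51*(pi*1.29/0.06060606)^2
G = 2280.4325 (linear)
G = 10*log10(2280.4325) = 33.5802 dBi

33.5802 dBi


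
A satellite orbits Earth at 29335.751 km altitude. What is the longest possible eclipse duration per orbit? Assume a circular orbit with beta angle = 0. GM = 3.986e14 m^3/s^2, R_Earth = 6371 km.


r = 35706.7510 km
T = 1119.1427 min
Eclipse fraction = arcsin(R_E/r)/pi = arcsin(6371.0000/35706.7510)/pi
= arcsin(0.1784256)/pi = 0.0571004
Eclipse duration = 0.0571004 * 1119.1427 = 63.9035 min

63.9035 minutes


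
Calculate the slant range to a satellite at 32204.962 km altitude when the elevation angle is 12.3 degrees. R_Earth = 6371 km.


h = 32204.962 km, el = 12.3 deg
d = -R_E*sin(el) + sqrt((R_E*sin(el))^2 + 2*R_E*h + h^2)
d = -6371.0000*sin(0.2146755) + sqrt((6371.0000*0.2130304)^2 + 2*6371.0000*32204.962 + 32204.962^2)
d = 36713.2082 km

36713.2082 km


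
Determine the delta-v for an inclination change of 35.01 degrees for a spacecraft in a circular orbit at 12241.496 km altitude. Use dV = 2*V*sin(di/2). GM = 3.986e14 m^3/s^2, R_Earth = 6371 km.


r = 18612.4960 km = 1.8612496e+07 m
V = sqrt(mu/r) = 4627.7122 m/s
di = 35.01 deg = 0.6110398 rad
dV = 2*V*sin(di/2) = 2*4627.7122*sin(0.3055199)
dV = 2783.9301 m/s = 2.7839 km/s

2.7839 km/s


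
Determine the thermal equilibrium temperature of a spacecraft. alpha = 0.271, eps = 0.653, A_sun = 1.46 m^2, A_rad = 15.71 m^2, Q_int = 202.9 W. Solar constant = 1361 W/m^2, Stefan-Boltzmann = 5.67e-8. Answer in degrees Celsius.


Numerator = alpha*S*A_sun + Q_int = 0.271*1361*1.46 + 202.9 = 741.3933 W
Denominator = eps*sigma*A_rad = 0.653*5.67e-8*15.71 = 5.8166432e-07 W/K^4
T^4 = 1.2746067e+09 K^4
T = 188.9488 K = -84.2012 C

-84.2012 degrees Celsius


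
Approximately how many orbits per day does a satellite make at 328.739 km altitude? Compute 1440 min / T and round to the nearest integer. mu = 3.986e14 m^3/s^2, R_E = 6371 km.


r = 6.699739e+06 m
T = 2*pi*sqrt(r^3/mu) = 5457.5541 s = 90.9592 min
revs/day = 1440 / 90.9592 = 15.8313
Rounded: 16 revolutions per day

16 revolutions per day


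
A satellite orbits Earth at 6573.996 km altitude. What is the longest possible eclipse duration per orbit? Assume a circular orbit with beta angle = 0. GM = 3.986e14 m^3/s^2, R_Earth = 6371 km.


r = 12944.9960 km
T = 244.2940 min
Eclipse fraction = arcsin(R_E/r)/pi = arcsin(6371.0000/12944.9960)/pi
= arcsin(0.4921593)/pi = 0.1637922
Eclipse duration = 0.1637922 * 244.2940 = 40.0135 min

40.0135 minutes


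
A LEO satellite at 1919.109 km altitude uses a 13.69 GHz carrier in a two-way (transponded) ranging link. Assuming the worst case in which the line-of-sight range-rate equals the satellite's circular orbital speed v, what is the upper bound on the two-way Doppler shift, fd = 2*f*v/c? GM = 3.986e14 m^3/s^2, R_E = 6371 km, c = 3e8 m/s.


r = 8.290109e+06 m
v = sqrt(mu/r) = 6934.0749 m/s (worst-case radial velocity)
f = 13.69 GHz = 1.369e+10 Hz
fd = 2*f*v/c = 2*1.369e+10*6934.0749/3.0e+08
fd = 632849.9001 Hz

632849.9001 Hz


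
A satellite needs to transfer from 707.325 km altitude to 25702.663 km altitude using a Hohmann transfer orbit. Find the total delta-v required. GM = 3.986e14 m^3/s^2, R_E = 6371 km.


r1 = 7078.3250 km = 7.078325e+06 m
r2 = 32073.6630 km = 3.2073663e+07 m
dv1 = sqrt(mu/r1)*(sqrt(2*r2/(r1+r2)) - 1) = 2101.2242 m/s
dv2 = sqrt(mu/r2)*(1 - sqrt(2*r1/(r1+r2))) = 1405.4723 m/s
total dv = |dv1| + |dv2| = 2101.2242 + 1405.4723 = 3506.6966 m/s = 3.5067 km/s

3.5067 km/s


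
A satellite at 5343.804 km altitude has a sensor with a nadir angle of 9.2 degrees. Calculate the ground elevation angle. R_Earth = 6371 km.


r = R_E + alt = 11714.8040 km
Law of sines in the satellite / Earth-center / ground-point triangle:
  sin(nadir)/R_E = sin(90 + el)/r  =>  cos(el) = (r/R_E)*sin(nadir)
cos(el) = (11714.8040 / 6371.0000) * sin(9.2 deg) = 0.2939847
el = arccos(0.2939847) = 72.9033 deg
(Earth-central angle = 90 - nadir - el = 7.8967 deg)

72.9033 degrees


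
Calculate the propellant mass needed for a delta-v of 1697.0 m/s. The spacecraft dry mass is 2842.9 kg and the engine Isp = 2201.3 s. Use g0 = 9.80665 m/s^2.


ve = Isp * g0 = 2201.3 * 9.80665 = 21587.378645 m/s
mass ratio = exp(dv/ve) = exp(1697.0/21587.378645) = 1.08178315
m_prop = m_dry * (mr - 1) = 2842.9 * (1.08178315 - 1)
m_prop = 232.5013 kg

232.5013 kg


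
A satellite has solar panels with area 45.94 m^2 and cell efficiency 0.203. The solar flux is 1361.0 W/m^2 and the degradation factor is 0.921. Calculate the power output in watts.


P = area * eta * S * degradation
P = 45.94 * 0.203 * 1361.0 * 0.921
P = 11689.7382 W

11689.7382 W


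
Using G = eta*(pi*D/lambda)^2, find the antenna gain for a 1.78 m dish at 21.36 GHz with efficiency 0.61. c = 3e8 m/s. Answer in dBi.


lambda = c/f = 3e8 / 2.136e+10 = 0.01404494 m
G = eta*(pi*D/lambda)^2 = 0.61*(pi*1.78/0.01404494)^2
G = 96700.6898 (linear)
G = 10*log10(96700.6898) = 49.8543 dBi

49.8543 dBi


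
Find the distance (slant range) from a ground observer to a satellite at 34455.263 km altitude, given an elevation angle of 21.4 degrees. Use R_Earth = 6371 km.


h = 34455.263 km, el = 21.4 deg
d = -R_E*sin(el) + sqrt((R_E*sin(el))^2 + 2*R_E*h + h^2)
d = -6371.0000*sin(0.3735005) + sqrt((6371.0000*0.3648768)^2 + 2*6371.0000*34455.263 + 34455.263^2)
d = 38068.4141 km

38068.4141 km


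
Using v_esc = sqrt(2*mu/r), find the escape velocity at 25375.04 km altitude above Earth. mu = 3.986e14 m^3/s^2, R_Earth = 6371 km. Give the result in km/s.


r = 6371.0 + 25375.04 = 31746.0400 km = 3.174604e+07 m
v_esc = sqrt(2*mu/r) = sqrt(2*3.986e14 / 3.174604e+07)
v_esc = 5011.1669 m/s = 5.0112 km/s

5.0112 km/s


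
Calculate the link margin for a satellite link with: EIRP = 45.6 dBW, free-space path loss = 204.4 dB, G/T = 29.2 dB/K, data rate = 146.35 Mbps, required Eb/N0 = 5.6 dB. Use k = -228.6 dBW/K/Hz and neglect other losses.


C/N0 = EIRP - FSPL + G/T - k = 45.6 - 204.4 + 29.2 - (-228.6)
C/N0 = 99.0000 dB-Hz
R_b = 146.35 Mbps = 1.4635e+08 bps -> 10*log10(R_b) = 81.6539 dB-Hz
Eb/N0 = C/N0 - 10*log10(R_b) = 99.0000 - 81.6539 = 17.3461 dB
Margin = Eb/N0 - Eb/N0_req = 17.3461 - 5.6 = 11.7461 dB (link closes)

11.7461 dB


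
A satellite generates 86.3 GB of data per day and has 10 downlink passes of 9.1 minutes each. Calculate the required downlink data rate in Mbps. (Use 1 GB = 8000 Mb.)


total contact time = 10 * 9.1 * 60 = 5460.0000 s
data = 86.3 GB = 690400.0000 Mb
rate = 690400.0000 / 5460.0000 = 126.4469 Mbps

126.4469 Mbps


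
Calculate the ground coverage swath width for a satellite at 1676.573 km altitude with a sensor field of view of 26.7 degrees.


FOV = 26.7 deg = 0.4660029 rad
swath = 2 * alt * tan(FOV/2) = 2 * 1676.573 * tan(0.2330015)
swath = 2 * 1676.573 * 0.2373116
swath = 795.7405 km

795.7405 km


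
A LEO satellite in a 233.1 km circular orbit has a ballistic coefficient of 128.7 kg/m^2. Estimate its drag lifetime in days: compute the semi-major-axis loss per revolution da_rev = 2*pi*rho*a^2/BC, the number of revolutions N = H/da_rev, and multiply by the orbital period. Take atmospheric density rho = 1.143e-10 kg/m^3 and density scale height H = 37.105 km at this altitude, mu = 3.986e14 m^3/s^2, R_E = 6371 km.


a = R_E + alt = 6604.1000 km = 6.6041e+06 m
da_rev = 2*pi*rho*a^2/BC = 2*pi*1.143e-10*(6.6041e+06)^2/128.7 = 243.374366 m per revolution
N = H/da_rev = 37105.0000 m / 243.374366 m = 152.4606 revolutions
P = 2*pi*sqrt(a^3/mu) = 5341.1120 s
lifetime = N*P = 152.4606 * 5341.1120 = 814309.0939 s = 9.4249 days

9.4249 days


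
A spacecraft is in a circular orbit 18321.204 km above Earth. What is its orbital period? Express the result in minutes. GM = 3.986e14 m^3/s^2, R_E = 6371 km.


r = 24692.2040 km = 2.4692204e+07 m
T = 2*pi*sqrt(r^3/mu) = 2*pi*sqrt(1.5054959e+22 / 3.986e14)
T = 38614.5525 s = 643.5759 min

643.5759 minutes


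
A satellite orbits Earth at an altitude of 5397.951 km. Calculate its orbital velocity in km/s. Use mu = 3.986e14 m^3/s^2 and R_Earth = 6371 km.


r = R_E + alt = 6371.0 + 5397.951 = 11768.9510 km = 1.1768951e+07 m
v = sqrt(mu/r) = sqrt(3.986e14 / 1.1768951e+07) = 5819.6889 m/s = 5.8197 km/s

5.8197 km/s


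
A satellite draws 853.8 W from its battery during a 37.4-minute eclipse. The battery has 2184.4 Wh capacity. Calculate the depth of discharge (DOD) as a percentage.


E_used = P * t / 60 = 853.8 * 37.4 / 60 = 532.2020 Wh
DOD = E_used / E_total * 100 = 532.2020 / 2184.4 * 100
DOD = 24.3638 %

24.3638 %


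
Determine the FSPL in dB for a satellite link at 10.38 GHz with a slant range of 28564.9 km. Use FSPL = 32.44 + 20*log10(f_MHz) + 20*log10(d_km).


f = 10.38 GHz = 10380.0000 MHz
d = 28564.9 km
FSPL = 32.44 + 20*log10(10380.0000) + 20*log10(28564.9)
FSPL = 32.44 + 80.3239 + 89.1167
FSPL = 201.8806 dB

201.8806 dB


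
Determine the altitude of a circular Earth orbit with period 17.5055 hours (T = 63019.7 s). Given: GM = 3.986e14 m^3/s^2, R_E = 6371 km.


T = 63019.7 s
r = (mu*T^2/(4*pi^2))^(1/3) = (3.986e14 * 63019.7^2 / (4*pi^2))^(1/3)
r = 3.4227623e+07 m = 34227.6230 km
alt = r - R_E = 34227.6230 - 6371 = 27856.6230 km

27856.6230 km


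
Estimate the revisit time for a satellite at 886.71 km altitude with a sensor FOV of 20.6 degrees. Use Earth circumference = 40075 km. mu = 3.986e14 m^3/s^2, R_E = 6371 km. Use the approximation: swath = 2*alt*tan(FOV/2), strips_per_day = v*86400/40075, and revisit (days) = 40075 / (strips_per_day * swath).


swath = 2*886.71*tan(0.1797689) = 322.2850 km
v = sqrt(mu/r) = 7410.8640 m/s = 7.4109 km/s
strips/day = v*86400/40075 = 7.4109*86400/40075 = 15.9775
coverage/day = strips * swath = 15.9775 * 322.2850 = 5149.3118 km
revisit = 40075 / 5149.3118 = 7.7826 days

7.7826 days


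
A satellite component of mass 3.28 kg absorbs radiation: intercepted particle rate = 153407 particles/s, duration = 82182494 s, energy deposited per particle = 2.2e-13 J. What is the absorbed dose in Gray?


Total energy deposited = rate * time * E_per
  = 153407 * 82182494 * 2.2e-13 = 2.7736 J
Dose = E_total / mass = 2.7736 / 3.28
Dose = 0.8456163 Gy

0.8456 Gy


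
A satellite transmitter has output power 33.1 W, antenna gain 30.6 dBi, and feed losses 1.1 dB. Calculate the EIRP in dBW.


Pt = 33.1 W = 15.1983 dBW
EIRP = Pt_dBW + Gt - losses = 15.1983 + 30.6 - 1.1 = 44.6983 dBW

44.6983 dBW


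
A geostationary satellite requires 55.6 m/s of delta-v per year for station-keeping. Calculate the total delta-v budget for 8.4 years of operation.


dV = rate * years = 55.6 * 8.4
dV = 467.0400 m/s

467.0400 m/s


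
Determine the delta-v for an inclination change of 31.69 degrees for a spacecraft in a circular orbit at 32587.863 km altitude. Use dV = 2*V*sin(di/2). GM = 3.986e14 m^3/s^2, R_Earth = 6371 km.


r = 38958.8630 km = 3.8958863e+07 m
V = sqrt(mu/r) = 3198.6411 m/s
di = 31.69 deg = 0.5530948 rad
dV = 2*V*sin(di/2) = 2*3198.6411*sin(0.2765474)
dV = 1746.6876 m/s = 1.7467 km/s

1.7467 km/s


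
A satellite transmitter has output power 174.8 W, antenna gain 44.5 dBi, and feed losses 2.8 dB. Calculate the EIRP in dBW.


Pt = 174.8 W = 22.4254 dBW
EIRP = Pt_dBW + Gt - losses = 22.4254 + 44.5 - 2.8 = 64.1254 dBW

64.1254 dBW


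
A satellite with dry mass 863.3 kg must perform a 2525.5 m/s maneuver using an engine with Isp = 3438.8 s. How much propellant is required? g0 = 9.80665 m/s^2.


ve = Isp * g0 = 3438.8 * 9.80665 = 33723.108020 m/s
mass ratio = exp(dv/ve) = exp(2525.5/33723.108020) = 1.07776484
m_prop = m_dry * (mr - 1) = 863.3 * (1.07776484 - 1)
m_prop = 67.1344 kg

67.1344 kg


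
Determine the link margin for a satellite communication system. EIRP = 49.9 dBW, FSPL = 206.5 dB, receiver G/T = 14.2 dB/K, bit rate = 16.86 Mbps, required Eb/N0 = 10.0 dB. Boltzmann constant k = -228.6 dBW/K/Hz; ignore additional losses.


C/N0 = EIRP - FSPL + G/T - k = 49.9 - 206.5 + 14.2 - (-228.6)
C/N0 = 86.2000 dB-Hz
R_b = 16.86 Mbps = 1.686e+07 bps -> 10*log10(R_b) = 72.2686 dB-Hz
Eb/N0 = C/N0 - 10*log10(R_b) = 86.2000 - 72.2686 = 13.9314 dB
Margin = Eb/N0 - Eb/N0_req = 13.9314 - 10.0 = 3.9314 dB (link closes)

3.9314 dB


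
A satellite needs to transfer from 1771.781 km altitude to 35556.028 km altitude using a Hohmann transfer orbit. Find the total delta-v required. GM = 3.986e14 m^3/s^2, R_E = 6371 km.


r1 = 8142.7810 km = 8.142781e+06 m
r2 = 41927.0280 km = 4.1927028e+07 m
dv1 = sqrt(mu/r1)*(sqrt(2*r2/(r1+r2)) - 1) = 2057.8074 m/s
dv2 = sqrt(mu/r2)*(1 - sqrt(2*r1/(r1+r2))) = 1324.8711 m/s
total dv = |dv1| + |dv2| = 2057.8074 + 1324.8711 = 3382.6785 m/s = 3.3827 km/s

3.3827 km/s


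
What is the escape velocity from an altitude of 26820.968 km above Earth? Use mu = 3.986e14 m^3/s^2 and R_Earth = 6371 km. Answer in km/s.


r = 6371.0 + 26820.968 = 33191.9680 km = 3.3191968e+07 m
v_esc = sqrt(2*mu/r) = sqrt(2*3.986e14 / 3.3191968e+07)
v_esc = 4900.8019 m/s = 4.9008 km/s

4.9008 km/s


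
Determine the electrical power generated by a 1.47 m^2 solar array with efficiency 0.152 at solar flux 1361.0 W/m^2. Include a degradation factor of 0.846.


P = area * eta * S * degradation
P = 1.47 * 0.152 * 1361.0 * 0.846
P = 257.2702 W

257.2702 W


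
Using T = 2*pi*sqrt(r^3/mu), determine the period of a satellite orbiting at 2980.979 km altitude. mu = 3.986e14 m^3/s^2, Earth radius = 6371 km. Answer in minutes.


r = 9351.9790 km = 9.351979e+06 m
T = 2*pi*sqrt(r^3/mu) = 2*pi*sqrt(8.1791951e+20 / 3.986e14)
T = 9000.4973 s = 150.0083 min

150.0083 minutes


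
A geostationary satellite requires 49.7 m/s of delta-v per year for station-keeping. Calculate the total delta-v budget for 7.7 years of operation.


dV = rate * years = 49.7 * 7.7
dV = 382.6900 m/s

382.6900 m/s


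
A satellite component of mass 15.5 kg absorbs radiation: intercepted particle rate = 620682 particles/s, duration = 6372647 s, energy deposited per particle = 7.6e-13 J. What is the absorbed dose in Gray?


Total energy deposited = rate * time * E_per
  = 620682 * 6372647 * 7.6e-13 = 3.0061 J
Dose = E_total / mass = 3.0061 / 15.5
Dose = 0.1939416 Gy

0.1939 Gy


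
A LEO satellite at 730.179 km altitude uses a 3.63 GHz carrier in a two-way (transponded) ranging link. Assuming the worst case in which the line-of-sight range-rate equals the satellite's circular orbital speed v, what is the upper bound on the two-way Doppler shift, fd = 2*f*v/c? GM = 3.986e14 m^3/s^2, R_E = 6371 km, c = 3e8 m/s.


r = 7.101179e+06 m
v = sqrt(mu/r) = 7492.0974 m/s (worst-case radial velocity)
f = 3.63 GHz = 3.63e+09 Hz
fd = 2*f*v/c = 2*3.63e+09*7492.0974/3.0e+08
fd = 181308.7581 Hz

181308.7581 Hz


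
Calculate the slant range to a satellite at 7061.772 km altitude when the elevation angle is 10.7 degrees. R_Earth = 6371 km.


h = 7061.772 km, el = 10.7 deg
d = -R_E*sin(el) + sqrt((R_E*sin(el))^2 + 2*R_E*h + h^2)
d = -6371.0000*sin(0.1867502) + sqrt((6371.0000*0.1856666)^2 + 2*6371.0000*7061.772 + 7061.772^2)
d = 10701.9374 km

10701.9374 km


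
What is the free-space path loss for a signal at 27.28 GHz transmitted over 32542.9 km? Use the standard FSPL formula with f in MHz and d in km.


f = 27.28 GHz = 27280.0000 MHz
d = 32542.9 km
FSPL = 32.44 + 20*log10(27280.0000) + 20*log10(32542.9)
FSPL = 32.44 + 88.7169 + 90.2491
FSPL = 211.4060 dB

211.4060 dB


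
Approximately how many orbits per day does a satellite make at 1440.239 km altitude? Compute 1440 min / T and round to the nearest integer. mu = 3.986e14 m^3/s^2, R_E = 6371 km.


r = 7.811239e+06 m
T = 2*pi*sqrt(r^3/mu) = 6870.5438 s = 114.5091 min
revs/day = 1440 / 114.5091 = 12.5754
Rounded: 13 revolutions per day

13 revolutions per day


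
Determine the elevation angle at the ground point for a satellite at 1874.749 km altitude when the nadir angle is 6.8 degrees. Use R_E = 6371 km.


r = R_E + alt = 8245.7490 km
Law of sines in the satellite / Earth-center / ground-point triangle:
  sin(nadir)/R_E = sin(90 + el)/r  =>  cos(el) = (r/R_E)*sin(nadir)
cos(el) = (8245.7490 / 6371.0000) * sin(6.8 deg) = 0.1532459
el = arccos(0.1532459) = 81.1849 deg
(Earth-central angle = 90 - nadir - el = 2.0151 deg)

81.1849 degrees


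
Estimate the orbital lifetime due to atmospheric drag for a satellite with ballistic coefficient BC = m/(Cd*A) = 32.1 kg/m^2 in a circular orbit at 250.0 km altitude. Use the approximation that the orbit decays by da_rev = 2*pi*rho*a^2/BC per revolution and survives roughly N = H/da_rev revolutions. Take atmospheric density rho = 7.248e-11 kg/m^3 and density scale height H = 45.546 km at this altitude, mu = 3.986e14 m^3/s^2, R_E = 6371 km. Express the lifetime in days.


a = R_E + alt = 6621.0000 km = 6.621e+06 m
da_rev = 2*pi*rho*a^2/BC = 2*pi*7.248e-11*(6.621e+06)^2/32.1 = 621.928124 m per revolution
N = H/da_rev = 45546.0000 m / 621.928124 m = 73.2335 revolutions
P = 2*pi*sqrt(a^3/mu) = 5361.6271 s
lifetime = N*P = 73.2335 * 5361.6271 = 392650.9463 s = 4.5446 days

4.5446 days


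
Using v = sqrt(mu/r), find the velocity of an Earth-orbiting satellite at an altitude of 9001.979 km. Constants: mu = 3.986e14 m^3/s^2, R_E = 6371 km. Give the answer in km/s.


r = R_E + alt = 6371.0 + 9001.979 = 15372.9790 km = 1.5372979e+07 m
v = sqrt(mu/r) = sqrt(3.986e14 / 1.5372979e+07) = 5092.0145 m/s = 5.0920 km/s

5.0920 km/s


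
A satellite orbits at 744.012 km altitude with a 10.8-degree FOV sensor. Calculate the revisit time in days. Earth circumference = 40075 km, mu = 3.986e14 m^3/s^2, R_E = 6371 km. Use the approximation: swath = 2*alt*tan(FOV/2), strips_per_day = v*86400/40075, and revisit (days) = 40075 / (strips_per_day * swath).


swath = 2*744.012*tan(0.09424778) = 140.6597 km
v = sqrt(mu/r) = 7484.8108 m/s = 7.4848 km/s
strips/day = v*86400/40075 = 7.4848*86400/40075 = 16.1369
coverage/day = strips * swath = 16.1369 * 140.6597 = 2269.8161 km
revisit = 40075 / 2269.8161 = 17.6556 days

17.6556 days


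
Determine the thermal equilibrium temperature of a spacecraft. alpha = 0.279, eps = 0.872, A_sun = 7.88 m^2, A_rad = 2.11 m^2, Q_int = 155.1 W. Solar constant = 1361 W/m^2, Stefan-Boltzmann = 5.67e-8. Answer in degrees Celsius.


Numerator = alpha*S*A_sun + Q_int = 0.279*1361*7.88 + 155.1 = 3147.2857 W
Denominator = eps*sigma*A_rad = 0.872*5.67e-8*2.11 = 1.0432346e-07 W/K^4
T^4 = 3.0168532e+10 K^4
T = 416.7624 K = 143.6124 C

143.6124 degrees Celsius


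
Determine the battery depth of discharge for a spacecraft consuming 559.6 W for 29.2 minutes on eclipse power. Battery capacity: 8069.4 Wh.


E_used = P * t / 60 = 559.6 * 29.2 / 60 = 272.3387 Wh
DOD = E_used / E_total * 100 = 272.3387 / 8069.4 * 100
DOD = 3.3750 %

3.3750 %


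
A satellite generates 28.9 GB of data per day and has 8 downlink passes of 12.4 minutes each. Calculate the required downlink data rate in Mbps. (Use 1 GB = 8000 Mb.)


total contact time = 8 * 12.4 * 60 = 5952.0000 s
data = 28.9 GB = 231200.0000 Mb
rate = 231200.0000 / 5952.0000 = 38.8441 Mbps

38.8441 Mbps


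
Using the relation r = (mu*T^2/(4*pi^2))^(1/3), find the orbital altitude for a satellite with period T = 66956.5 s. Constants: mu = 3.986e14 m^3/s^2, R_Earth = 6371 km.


T = 66956.5 s
r = (mu*T^2/(4*pi^2))^(1/3) = (3.986e14 * 66956.5^2 / (4*pi^2))^(1/3)
r = 3.5638631e+07 m = 35638.6312 km
alt = r - R_E = 35638.6312 - 6371 = 29267.6312 km

29267.6312 km


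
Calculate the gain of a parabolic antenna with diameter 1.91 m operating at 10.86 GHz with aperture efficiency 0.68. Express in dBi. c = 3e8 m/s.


lambda = c/f = 3e8 / 1.086e+10 = 0.02762431 m
G = eta*(pi*D/lambda)^2 = 0.68*(pi*1.91/0.02762431)^2
G = 32084.2974 (linear)
G = 10*log10(32084.2974) = 45.0629 dBi

45.0629 dBi


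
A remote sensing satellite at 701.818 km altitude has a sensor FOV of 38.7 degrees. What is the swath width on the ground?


FOV = 38.7 deg = 0.6754424 rad
swath = 2 * alt * tan(FOV/2) = 2 * 701.818 * tan(0.3377212)
swath = 2 * 701.818 * 0.351175
swath = 492.9219 km

492.9219 km


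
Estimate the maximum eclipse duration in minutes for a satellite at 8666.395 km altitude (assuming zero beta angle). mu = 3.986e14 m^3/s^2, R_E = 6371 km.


r = 15037.3950 km
T = 305.8573 min
Eclipse fraction = arcsin(R_E/r)/pi = arcsin(6371.0000/15037.3950)/pi
= arcsin(0.4236771)/pi = 0.1392609
Eclipse duration = 0.1392609 * 305.8573 = 42.5940 min

42.5940 minutes


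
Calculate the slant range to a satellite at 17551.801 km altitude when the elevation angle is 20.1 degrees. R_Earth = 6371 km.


h = 17551.801 km, el = 20.1 deg
d = -R_E*sin(el) + sqrt((R_E*sin(el))^2 + 2*R_E*h + h^2)
d = -6371.0000*sin(0.3508112) + sqrt((6371.0000*0.3436597)^2 + 2*6371.0000*17551.801 + 17551.801^2)
d = 20973.1105 km

20973.1105 km


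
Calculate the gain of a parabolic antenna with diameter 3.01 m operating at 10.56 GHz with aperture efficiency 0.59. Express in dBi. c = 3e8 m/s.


lambda = c/f = 3e8 / 1.056e+10 = 0.02840909 m
G = eta*(pi*D/lambda)^2 = 0.59*(pi*3.01/0.02840909)^2
G = 65368.7342 (linear)
G = 10*log10(65368.7342) = 48.1537 dBi

48.1537 dBi


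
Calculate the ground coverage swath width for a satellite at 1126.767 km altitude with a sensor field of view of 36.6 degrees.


FOV = 36.6 deg = 0.6387905 rad
swath = 2 * alt * tan(FOV/2) = 2 * 1126.767 * tan(0.3193953)
swath = 2 * 1126.767 * 0.3307184
swath = 745.2851 km

745.2851 km


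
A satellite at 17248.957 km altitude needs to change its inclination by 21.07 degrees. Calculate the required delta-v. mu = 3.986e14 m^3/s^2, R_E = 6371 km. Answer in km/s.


r = 23619.9570 km = 2.3619957e+07 m
V = sqrt(mu/r) = 4107.9873 m/s
di = 21.07 deg = 0.3677409 rad
dV = 2*V*sin(di/2) = 2*4107.9873*sin(0.1838704)
dV = 1502.1770 m/s = 1.5022 km/s

1.5022 km/s


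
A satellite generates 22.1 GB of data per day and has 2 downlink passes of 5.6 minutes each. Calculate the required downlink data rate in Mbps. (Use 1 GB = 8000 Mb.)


total contact time = 2 * 5.6 * 60 = 672.0000 s
data = 22.1 GB = 176800.0000 Mb
rate = 176800.0000 / 672.0000 = 263.0952 Mbps

263.0952 Mbps


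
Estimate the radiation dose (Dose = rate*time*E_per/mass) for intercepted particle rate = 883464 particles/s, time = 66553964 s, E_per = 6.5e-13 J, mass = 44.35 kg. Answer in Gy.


Total energy deposited = rate * time * E_per
  = 883464 * 66553964 * 6.5e-13 = 38.2187 J
Dose = E_total / mass = 38.2187 / 44.35
Dose = 0.8617524 Gy

0.8618 Gy


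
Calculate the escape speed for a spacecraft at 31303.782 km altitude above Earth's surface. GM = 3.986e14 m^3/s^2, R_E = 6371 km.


r = 6371.0 + 31303.782 = 37674.7820 km = 3.7674782e+07 m
v_esc = sqrt(2*mu/r) = sqrt(2*3.986e14 / 3.7674782e+07)
v_esc = 4600.0047 m/s = 4.6000 km/s

4.6000 km/s


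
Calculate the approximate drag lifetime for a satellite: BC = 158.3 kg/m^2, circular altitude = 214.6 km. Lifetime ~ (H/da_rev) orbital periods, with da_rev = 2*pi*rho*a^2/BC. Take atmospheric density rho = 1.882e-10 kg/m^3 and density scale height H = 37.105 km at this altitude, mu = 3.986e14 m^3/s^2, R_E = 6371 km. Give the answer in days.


a = R_E + alt = 6585.6000 km = 6.5856e+06 m
da_rev = 2*pi*rho*a^2/BC = 2*pi*1.882e-10*(6.5856e+06)^2/158.3 = 323.973338 m per revolution
N = H/da_rev = 37105.0000 m / 323.973338 m = 114.5310 revolutions
P = 2*pi*sqrt(a^3/mu) = 5318.6847 s
lifetime = N*P = 114.5310 * 5318.6847 = 609154.4345 s = 7.0504 days

7.0504 days


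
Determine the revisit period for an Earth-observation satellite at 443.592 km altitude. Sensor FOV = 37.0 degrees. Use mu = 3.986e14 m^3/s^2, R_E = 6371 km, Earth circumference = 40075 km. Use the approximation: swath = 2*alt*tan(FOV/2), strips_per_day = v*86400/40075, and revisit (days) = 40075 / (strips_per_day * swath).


swath = 2*443.592*tan(0.3228859) = 296.8476 km
v = sqrt(mu/r) = 7648.0148 m/s = 7.6480 km/s
strips/day = v*86400/40075 = 7.6480*86400/40075 = 16.4888
coverage/day = strips * swath = 16.4888 * 296.8476 = 4894.6596 km
revisit = 40075 / 4894.6596 = 8.1875 days

8.1875 days


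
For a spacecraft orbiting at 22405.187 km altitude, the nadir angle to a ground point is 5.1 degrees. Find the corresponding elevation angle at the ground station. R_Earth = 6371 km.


r = R_E + alt = 28776.1870 km
Law of sines in the satellite / Earth-center / ground-point triangle:
  sin(nadir)/R_E = sin(90 + el)/r  =>  cos(el) = (r/R_E)*sin(nadir)
cos(el) = (28776.1870 / 6371.0000) * sin(5.1 deg) = 0.4015129
el = arccos(0.4015129) = 66.3272 deg
(Earth-central angle = 90 - nadir - el = 18.5728 deg)

66.3272 degrees


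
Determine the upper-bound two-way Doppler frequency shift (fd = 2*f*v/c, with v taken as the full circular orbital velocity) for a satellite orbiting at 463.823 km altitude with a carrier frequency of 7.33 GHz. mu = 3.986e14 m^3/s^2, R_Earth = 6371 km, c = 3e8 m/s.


r = 6.834823e+06 m
v = sqrt(mu/r) = 7636.6874 m/s (worst-case radial velocity)
f = 7.33 GHz = 7.33e+09 Hz
fd = 2*f*v/c = 2*7.33e+09*7636.6874/3.0e+08
fd = 373179.4555 Hz

373179.4555 Hz


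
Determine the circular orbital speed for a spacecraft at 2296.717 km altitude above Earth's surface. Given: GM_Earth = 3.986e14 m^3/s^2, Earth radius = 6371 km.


r = R_E + alt = 6371.0 + 2296.717 = 8667.7170 km = 8.667717e+06 m
v = sqrt(mu/r) = sqrt(3.986e14 / 8.667717e+06) = 6781.3520 m/s = 6.7814 km/s

6.7814 km/s


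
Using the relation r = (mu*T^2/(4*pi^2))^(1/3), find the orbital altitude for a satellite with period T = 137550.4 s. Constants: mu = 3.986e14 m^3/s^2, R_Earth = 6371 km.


T = 137550.4 s
r = (mu*T^2/(4*pi^2))^(1/3) = (3.986e14 * 137550.4^2 / (4*pi^2))^(1/3)
r = 5.7592654e+07 m = 57592.6538 km
alt = r - R_E = 57592.6538 - 6371 = 51221.6538 km

51221.6538 km


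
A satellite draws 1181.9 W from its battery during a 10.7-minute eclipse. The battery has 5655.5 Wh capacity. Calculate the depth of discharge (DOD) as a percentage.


E_used = P * t / 60 = 1181.9 * 10.7 / 60 = 210.7722 Wh
DOD = E_used / E_total * 100 = 210.7722 / 5655.5 * 100
DOD = 3.7269 %

3.7269 %


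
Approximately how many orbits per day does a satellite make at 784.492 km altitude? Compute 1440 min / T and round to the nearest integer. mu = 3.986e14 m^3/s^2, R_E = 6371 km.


r = 7.155492e+06 m
T = 2*pi*sqrt(r^3/mu) = 6023.7990 s = 100.3966 min
revs/day = 1440 / 100.3966 = 14.3431
Rounded: 14 revolutions per day

14 revolutions per day


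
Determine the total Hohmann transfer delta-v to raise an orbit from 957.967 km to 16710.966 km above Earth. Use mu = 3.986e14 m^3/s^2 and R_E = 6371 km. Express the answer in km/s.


r1 = 7328.9670 km = 7.328967e+06 m
r2 = 23081.9660 km = 2.3081966e+07 m
dv1 = sqrt(mu/r1)*(sqrt(2*r2/(r1+r2)) - 1) = 1711.4820 m/s
dv2 = sqrt(mu/r2)*(1 - sqrt(2*r1/(r1+r2))) = 1270.5330 m/s
total dv = |dv1| + |dv2| = 1711.4820 + 1270.5330 = 2982.0150 m/s = 2.9820 km/s

2.9820 km/s


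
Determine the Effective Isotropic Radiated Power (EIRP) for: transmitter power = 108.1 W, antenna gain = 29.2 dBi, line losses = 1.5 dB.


Pt = 108.1 W = 20.3383 dBW
EIRP = Pt_dBW + Gt - losses = 20.3383 + 29.2 - 1.5 = 48.0383 dBW

48.0383 dBW


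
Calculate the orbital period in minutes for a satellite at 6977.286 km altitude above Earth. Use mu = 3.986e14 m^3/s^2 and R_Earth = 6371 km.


r = 13348.2860 km = 1.3348286e+07 m
T = 2*pi*sqrt(r^3/mu) = 2*pi*sqrt(2.3783541e+21 / 3.986e14)
T = 15347.9182 s = 255.7986 min

255.7986 minutes


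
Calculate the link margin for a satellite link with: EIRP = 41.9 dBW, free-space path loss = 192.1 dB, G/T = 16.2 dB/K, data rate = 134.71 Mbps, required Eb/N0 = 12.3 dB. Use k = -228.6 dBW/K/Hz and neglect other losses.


C/N0 = EIRP - FSPL + G/T - k = 41.9 - 192.1 + 16.2 - (-228.6)
C/N0 = 94.6000 dB-Hz
R_b = 134.71 Mbps = 1.3471e+08 bps -> 10*log10(R_b) = 81.2940 dB-Hz
Eb/N0 = C/N0 - 10*log10(R_b) = 94.6000 - 81.2940 = 13.3060 dB
Margin = Eb/N0 - Eb/N0_req = 13.3060 - 12.3 = 1.0060 dB (link closes)

1.0060 dB


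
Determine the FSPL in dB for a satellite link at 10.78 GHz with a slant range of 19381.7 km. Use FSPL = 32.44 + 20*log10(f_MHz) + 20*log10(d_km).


f = 10.78 GHz = 10780.0000 MHz
d = 19381.7 km
FSPL = 32.44 + 20*log10(10780.0000) + 20*log10(19381.7)
FSPL = 32.44 + 80.6524 + 85.7478
FSPL = 198.8402 dB

198.8402 dB


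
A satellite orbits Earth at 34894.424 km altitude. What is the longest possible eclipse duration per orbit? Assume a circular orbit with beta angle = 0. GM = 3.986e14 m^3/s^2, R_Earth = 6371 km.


r = 41265.4240 km
T = 1390.3990 min
Eclipse fraction = arcsin(R_E/r)/pi = arcsin(6371.0000/41265.4240)/pi
= arcsin(0.1543908)/pi = 0.04934147
Eclipse duration = 0.04934147 * 1390.3990 = 68.6043 min

68.6043 minutes


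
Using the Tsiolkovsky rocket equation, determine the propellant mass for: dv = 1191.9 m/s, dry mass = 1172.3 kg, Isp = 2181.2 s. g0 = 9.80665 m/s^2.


ve = Isp * g0 = 2181.2 * 9.80665 = 21390.264980 m/s
mass ratio = exp(dv/ve) = exp(1191.9/21390.264980) = 1.05730330
m_prop = m_dry * (mr - 1) = 1172.3 * (1.05730330 - 1)
m_prop = 67.1767 kg

67.1767 kg


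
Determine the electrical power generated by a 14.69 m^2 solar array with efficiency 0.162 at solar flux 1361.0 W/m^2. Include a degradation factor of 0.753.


P = area * eta * S * degradation
P = 14.69 * 0.162 * 1361.0 * 0.753
P = 2438.8771 W

2438.8771 W


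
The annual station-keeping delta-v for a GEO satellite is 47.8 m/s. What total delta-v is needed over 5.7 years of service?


dV = rate * years = 47.8 * 5.7
dV = 272.4600 m/s

272.4600 m/s


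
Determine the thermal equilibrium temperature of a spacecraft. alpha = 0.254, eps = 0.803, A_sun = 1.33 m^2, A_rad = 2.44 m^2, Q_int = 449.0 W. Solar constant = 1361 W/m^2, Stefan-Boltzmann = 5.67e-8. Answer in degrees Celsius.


Numerator = alpha*S*A_sun + Q_int = 0.254*1361*1.33 + 449.0 = 908.7730 W
Denominator = eps*sigma*A_rad = 0.803*5.67e-8*2.44 = 1.1109344e-07 W/K^4
T^4 = 8.1802579e+09 K^4
T = 300.7404 K = 27.5904 C

27.5904 degrees Celsius


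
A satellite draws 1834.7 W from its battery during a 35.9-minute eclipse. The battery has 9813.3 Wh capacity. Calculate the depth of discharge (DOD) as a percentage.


E_used = P * t / 60 = 1834.7 * 35.9 / 60 = 1097.7622 Wh
DOD = E_used / E_total * 100 = 1097.7622 / 9813.3 * 100
DOD = 11.1865 %

11.1865 %


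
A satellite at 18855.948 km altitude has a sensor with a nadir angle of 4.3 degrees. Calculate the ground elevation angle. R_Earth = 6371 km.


r = R_E + alt = 25226.9480 km
Law of sines in the satellite / Earth-center / ground-point triangle:
  sin(nadir)/R_E = sin(90 + el)/r  =>  cos(el) = (r/R_E)*sin(nadir)
cos(el) = (25226.9480 / 6371.0000) * sin(4.3 deg) = 0.2968897
el = arccos(0.2968897) = 72.7291 deg
(Earth-central angle = 90 - nadir - el = 12.9709 deg)

72.7291 degrees


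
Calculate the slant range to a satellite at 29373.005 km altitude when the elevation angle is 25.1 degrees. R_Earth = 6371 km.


h = 29373.005 km, el = 25.1 deg
d = -R_E*sin(el) + sqrt((R_E*sin(el))^2 + 2*R_E*h + h^2)
d = -6371.0000*sin(0.4380776) + sqrt((6371.0000*0.4241994)^2 + 2*6371.0000*29373.005 + 29373.005^2)
d = 32572.7449 km

32572.7449 km


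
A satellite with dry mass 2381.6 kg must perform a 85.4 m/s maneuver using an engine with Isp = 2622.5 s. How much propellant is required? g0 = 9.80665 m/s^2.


ve = Isp * g0 = 2622.5 * 9.80665 = 25717.939625 m/s
mass ratio = exp(dv/ve) = exp(85.4/25717.939625) = 1.00332616
m_prop = m_dry * (mr - 1) = 2381.6 * (1.00332616 - 1)
m_prop = 7.9216 kg

7.9216 kg


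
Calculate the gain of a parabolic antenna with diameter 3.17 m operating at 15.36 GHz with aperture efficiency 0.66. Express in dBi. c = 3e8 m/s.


lambda = c/f = 3e8 / 1.536e+10 = 0.01953125 m
G = eta*(pi*D/lambda)^2 = 0.66*(pi*3.17/0.01953125)^2
G = 171594.0115 (linear)
G = 10*log10(171594.0115) = 52.3450 dBi

52.3450 dBi


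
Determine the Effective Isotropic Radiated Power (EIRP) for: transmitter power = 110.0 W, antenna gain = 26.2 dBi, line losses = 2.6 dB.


Pt = 110.0 W = 20.4139 dBW
EIRP = Pt_dBW + Gt - losses = 20.4139 + 26.2 - 2.6 = 44.0139 dBW

44.0139 dBW


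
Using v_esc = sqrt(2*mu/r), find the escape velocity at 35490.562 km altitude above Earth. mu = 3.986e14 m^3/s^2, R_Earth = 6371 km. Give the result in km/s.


r = 6371.0 + 35490.562 = 41861.5620 km = 4.1861562e+07 m
v_esc = sqrt(2*mu/r) = sqrt(2*3.986e14 / 4.1861562e+07)
v_esc = 4363.9115 m/s = 4.3639 km/s

4.3639 km/s


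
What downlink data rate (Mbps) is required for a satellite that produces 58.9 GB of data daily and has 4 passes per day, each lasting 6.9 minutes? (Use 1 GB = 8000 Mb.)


total contact time = 4 * 6.9 * 60 = 1656.0000 s
data = 58.9 GB = 471200.0000 Mb
rate = 471200.0000 / 1656.0000 = 284.5411 Mbps

284.5411 Mbps


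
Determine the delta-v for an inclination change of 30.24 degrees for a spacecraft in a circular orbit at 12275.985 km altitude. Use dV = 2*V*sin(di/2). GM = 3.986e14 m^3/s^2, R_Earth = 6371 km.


r = 18646.9850 km = 1.8646985e+07 m
V = sqrt(mu/r) = 4623.4305 m/s
di = 30.24 deg = 0.5277876 rad
dV = 2*V*sin(di/2) = 2*4623.4305*sin(0.2638938)
dV = 2411.9652 m/s = 2.4120 km/s

2.4120 km/s


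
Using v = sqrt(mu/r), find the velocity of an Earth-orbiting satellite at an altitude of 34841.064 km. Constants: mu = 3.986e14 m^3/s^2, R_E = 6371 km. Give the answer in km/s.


r = R_E + alt = 6371.0 + 34841.064 = 41212.0640 km = 4.1212064e+07 m
v = sqrt(mu/r) = sqrt(3.986e14 / 4.1212064e+07) = 3109.9719 m/s = 3.1100 km/s

3.1100 km/s


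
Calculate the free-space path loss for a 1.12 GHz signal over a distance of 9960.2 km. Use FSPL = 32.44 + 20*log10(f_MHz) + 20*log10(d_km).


f = 1.12 GHz = 1120.0000 MHz
d = 9960.2 km
FSPL = 32.44 + 20*log10(1120.0000) + 20*log10(9960.2)
FSPL = 32.44 + 60.9844 + 79.9654
FSPL = 173.3897 dB

173.3897 dB


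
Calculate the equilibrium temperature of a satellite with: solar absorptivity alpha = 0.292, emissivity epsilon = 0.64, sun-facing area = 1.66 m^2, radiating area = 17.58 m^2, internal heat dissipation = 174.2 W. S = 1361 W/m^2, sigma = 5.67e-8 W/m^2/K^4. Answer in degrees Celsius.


Numerator = alpha*S*A_sun + Q_int = 0.292*1361*1.66 + 174.2 = 833.9039 W
Denominator = eps*sigma*A_rad = 0.64*5.67e-8*17.58 = 6.3794304e-07 W/K^4
T^4 = 1.3071761e+09 K^4
T = 190.1444 K = -83.0056 C

-83.0056 degrees Celsius


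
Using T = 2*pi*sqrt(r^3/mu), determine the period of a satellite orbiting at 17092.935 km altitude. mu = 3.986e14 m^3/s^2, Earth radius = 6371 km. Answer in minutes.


r = 23463.9350 km = 2.3463935e+07 m
T = 2*pi*sqrt(r^3/mu) = 2*pi*sqrt(1.2918216e+22 / 3.986e14)
T = 35769.4689 s = 596.1578 min

596.1578 minutes


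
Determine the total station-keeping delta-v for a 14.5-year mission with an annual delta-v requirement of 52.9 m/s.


dV = rate * years = 52.9 * 14.5
dV = 767.0500 m/s

767.0500 m/s


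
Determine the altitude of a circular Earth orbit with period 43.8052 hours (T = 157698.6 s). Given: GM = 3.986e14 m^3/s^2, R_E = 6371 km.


T = 157698.6 s
r = (mu*T^2/(4*pi^2))^(1/3) = (3.986e14 * 157698.6^2 / (4*pi^2))^(1/3)
r = 6.3087659e+07 m = 63087.6588 km
alt = r - R_E = 63087.6588 - 6371 = 56716.6588 km

56716.6588 km


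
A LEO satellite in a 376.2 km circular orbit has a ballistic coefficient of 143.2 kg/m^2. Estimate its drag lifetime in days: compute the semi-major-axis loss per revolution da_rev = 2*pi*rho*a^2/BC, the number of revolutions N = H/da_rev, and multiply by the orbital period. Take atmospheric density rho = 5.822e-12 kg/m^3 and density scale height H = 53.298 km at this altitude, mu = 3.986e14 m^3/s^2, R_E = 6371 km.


a = R_E + alt = 6747.2000 km = 6.7472e+06 m
da_rev = 2*pi*rho*a^2/BC = 2*pi*5.822e-12*(6.7472e+06)^2/143.2 = 11.629371 m per revolution
N = H/da_rev = 53298.0000 m / 11.629371 m = 4583.0510 revolutions
P = 2*pi*sqrt(a^3/mu) = 5515.6487 s
lifetime = N*P = 4583.0510 * 5515.6487 = 2.5278499e+07 s = 292.5752 days

292.5752 days


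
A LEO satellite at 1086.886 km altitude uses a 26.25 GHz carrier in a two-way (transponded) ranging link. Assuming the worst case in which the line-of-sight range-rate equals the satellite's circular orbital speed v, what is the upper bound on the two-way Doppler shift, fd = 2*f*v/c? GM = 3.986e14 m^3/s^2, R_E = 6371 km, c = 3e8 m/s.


r = 7.457886e+06 m
v = sqrt(mu/r) = 7310.7305 m/s (worst-case radial velocity)
f = 26.25 GHz = 2.625e+10 Hz
fd = 2*f*v/c = 2*2.625e+10*7310.7305/3.0e+08
fd = 1.2793778e+06 Hz

1.2794e+06 Hz


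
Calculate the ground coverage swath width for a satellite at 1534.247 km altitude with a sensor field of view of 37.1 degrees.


FOV = 37.1 deg = 0.6475172 rad
swath = 2 * alt * tan(FOV/2) = 2 * 1534.247 * tan(0.3237586)
swath = 2 * 1534.247 * 0.335566
swath = 1029.6822 km

1029.6822 km


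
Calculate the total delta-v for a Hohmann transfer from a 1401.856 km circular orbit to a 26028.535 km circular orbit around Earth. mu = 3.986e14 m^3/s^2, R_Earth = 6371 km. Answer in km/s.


r1 = 7772.8560 km = 7.772856e+06 m
r2 = 32399.5350 km = 3.2399535e+07 m
dv1 = sqrt(mu/r1)*(sqrt(2*r2/(r1+r2)) - 1) = 1933.8431 m/s
dv2 = sqrt(mu/r2)*(1 - sqrt(2*r1/(r1+r2))) = 1325.5832 m/s
total dv = |dv1| + |dv2| = 1933.8431 + 1325.5832 = 3259.4263 m/s = 3.2594 km/s

3.2594 km/s


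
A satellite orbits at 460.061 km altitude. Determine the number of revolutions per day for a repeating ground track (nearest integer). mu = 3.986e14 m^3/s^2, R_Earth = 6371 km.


r = 6.831061e+06 m
T = 2*pi*sqrt(r^3/mu) = 5618.7986 s = 93.6466 min
revs/day = 1440 / 93.6466 = 15.3770
Rounded: 15 revolutions per day

15 revolutions per day
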